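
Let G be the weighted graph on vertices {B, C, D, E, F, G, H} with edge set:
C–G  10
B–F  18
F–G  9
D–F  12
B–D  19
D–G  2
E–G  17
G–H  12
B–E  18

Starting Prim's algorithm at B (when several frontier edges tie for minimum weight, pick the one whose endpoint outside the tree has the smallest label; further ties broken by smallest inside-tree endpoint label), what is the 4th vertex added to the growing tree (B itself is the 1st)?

D

Grow the tree from B using Prim:
Step 1: frontier [B–E 18, B–F 18, B–D 19] → take B–E (18); add E.
Step 2: frontier [B–F 18, B–D 19, E–G 17] → take E–G (17); add G.
Step 3: frontier [B–F 18, B–D 19, D–G 2, F–G 9, C–G 10, G–H 12] → take D–G (2); add D.
Step 4: frontier [B–F 18, D–F 12, F–G 9, C–G 10, G–H 12] → take F–G (9); add F.
Step 5: frontier [C–G 10, G–H 12] → take C–G (10); add C.
Step 6: frontier [G–H 12] → take G–H (12); add H.
Vertex order: B, E, G, D, F, C, H. The 4th vertex is D.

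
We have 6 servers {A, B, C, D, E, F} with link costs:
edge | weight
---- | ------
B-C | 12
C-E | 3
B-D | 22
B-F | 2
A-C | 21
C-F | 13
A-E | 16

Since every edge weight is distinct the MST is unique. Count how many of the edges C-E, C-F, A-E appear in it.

2

Kruskal's algorithm — process edges by increasing weight (ties by edge label):
B-F (2): add — endpoints in different components.
C-E (3): add — endpoints in different components.
B-C (12): add — endpoints in different components.
C-F (13): skip — C and F already connected.
A-E (16): add — endpoints in different components.
A-C (21): skip — A and C already connected.
B-D (22): add — endpoints in different components.
MST edge set: {B-F, C-E, B-C, A-E, B-D}.
Of the listed edges, {C-E, A-E} are in the MST → 2.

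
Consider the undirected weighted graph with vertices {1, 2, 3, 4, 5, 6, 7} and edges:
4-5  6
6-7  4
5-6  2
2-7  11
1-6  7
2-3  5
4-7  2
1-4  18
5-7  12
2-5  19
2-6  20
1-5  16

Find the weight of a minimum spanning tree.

31

Sort edges by weight, then run Kruskal:
4-7 (2): add — endpoints in different components.
5-6 (2): add — endpoints in different components.
6-7 (4): add — endpoints in different components.
2-3 (5): add — endpoints in different components.
4-5 (6): skip — 4 and 5 already connected.
1-6 (7): add — endpoints in different components.
2-7 (11): add — endpoints in different components.
MST edges: 4-7, 5-6, 6-7, 2-3, 1-6, 2-7; total weight 2+2+4+5+7+11 = 31.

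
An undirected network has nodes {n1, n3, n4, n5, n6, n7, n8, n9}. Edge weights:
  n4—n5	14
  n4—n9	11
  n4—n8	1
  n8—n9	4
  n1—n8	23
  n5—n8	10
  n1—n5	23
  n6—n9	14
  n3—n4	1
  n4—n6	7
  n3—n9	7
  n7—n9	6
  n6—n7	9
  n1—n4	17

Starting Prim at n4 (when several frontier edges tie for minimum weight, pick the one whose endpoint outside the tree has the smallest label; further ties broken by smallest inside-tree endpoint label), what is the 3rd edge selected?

Prim, starting at n4.
Step 1: cheapest edge leaving the tree is n3—n4 (1); add n3.
Step 2: cheapest edge leaving the tree is n4—n8 (1); add n8.
Step 3: cheapest edge leaving the tree is n8—n9 (4); add n9.
Step 4: cheapest edge leaving the tree is n7—n9 (6); add n7.
Step 5: cheapest edge leaving the tree is n4—n6 (7); add n6.
Step 6: cheapest edge leaving the tree is n5—n8 (10); add n5.
Step 7: cheapest edge leaving the tree is n1—n4 (17); add n1.
The 3rd edge added is n8—n9.

n8-n9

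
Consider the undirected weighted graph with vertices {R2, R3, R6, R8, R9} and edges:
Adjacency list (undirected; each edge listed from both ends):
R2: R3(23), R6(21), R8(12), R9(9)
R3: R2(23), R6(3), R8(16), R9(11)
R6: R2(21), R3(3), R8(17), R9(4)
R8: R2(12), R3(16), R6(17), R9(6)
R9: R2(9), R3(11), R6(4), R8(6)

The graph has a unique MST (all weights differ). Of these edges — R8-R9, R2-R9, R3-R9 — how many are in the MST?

Kruskal: consider edges lightest-first.
R3-R6 (3): add. Components now {R9} {R2} {R3,R6} {R8}
R6-R9 (4): add. Components now {R3,R6,R9} {R2} {R8}
R8-R9 (6): add. Components now {R3,R6,R8,R9} {R2}
R2-R9 (9): add. Components now {R2,R3,R6,R8,R9}
MST edge set: {R3-R6, R6-R9, R8-R9, R2-R9}.
Of the listed edges, {R8-R9, R2-R9} are in the MST → 2.

2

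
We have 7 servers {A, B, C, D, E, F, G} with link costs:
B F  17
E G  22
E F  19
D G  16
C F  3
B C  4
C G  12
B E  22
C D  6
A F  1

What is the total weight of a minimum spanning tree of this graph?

Grow the tree from B using Prim:
Step 1: cheapest edge leaving the tree is B C (4); add C.
Step 2: cheapest edge leaving the tree is C F (3); add F.
Step 3: cheapest edge leaving the tree is A F (1); add A.
Step 4: cheapest edge leaving the tree is C D (6); add D.
Step 5: cheapest edge leaving the tree is C G (12); add G.
Step 6: cheapest edge leaving the tree is E F (19); add E.
MST edges: B C, C F, A F, C D, C G, E F; total weight 4+3+1+6+12+19 = 45.

45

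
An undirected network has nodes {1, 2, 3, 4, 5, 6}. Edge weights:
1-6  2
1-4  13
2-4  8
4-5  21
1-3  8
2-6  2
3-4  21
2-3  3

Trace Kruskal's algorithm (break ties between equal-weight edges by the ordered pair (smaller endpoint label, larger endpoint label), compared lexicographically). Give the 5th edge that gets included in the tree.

Sort edges by weight, then run Kruskal:
1-6 (2): add. Components now {1,6} {2} {3} {4} {5}
2-6 (2): add. Components now {1,2,6} {3} {4} {5}
2-3 (3): add. Components now {1,2,3,6} {4} {5}
1-3 (8): skip — 1 and 3 already connected.
2-4 (8): add. Components now {1,2,3,4,6} {5}
1-4 (13): skip — 1 and 4 already connected.
3-4 (21): skip — 3 and 4 already connected.
4-5 (21): add. Components now {1,2,3,4,5,6}
The 5th edge added is 4-5.

4-5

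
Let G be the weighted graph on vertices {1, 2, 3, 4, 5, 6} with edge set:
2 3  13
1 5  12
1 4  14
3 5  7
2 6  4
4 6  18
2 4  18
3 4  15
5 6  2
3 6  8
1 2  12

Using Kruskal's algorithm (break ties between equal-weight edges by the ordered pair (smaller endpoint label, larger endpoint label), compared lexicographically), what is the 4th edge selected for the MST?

Sort edges by weight, then run Kruskal:
5 6 (2): add. Components now {1} {2} {3} {4} {5,6}
2 6 (4): add. Components now {1} {2,5,6} {3} {4}
3 5 (7): add. Components now {1} {2,3,5,6} {4}
3 6 (8): skip — 3 and 6 already connected.
1 2 (12): add. Components now {1,2,3,5,6} {4}
1 5 (12): skip — 1 and 5 already connected.
2 3 (13): skip — 2 and 3 already connected.
1 4 (14): add. Components now {1,2,3,4,5,6}
The 4th edge added is 1 2.

1-2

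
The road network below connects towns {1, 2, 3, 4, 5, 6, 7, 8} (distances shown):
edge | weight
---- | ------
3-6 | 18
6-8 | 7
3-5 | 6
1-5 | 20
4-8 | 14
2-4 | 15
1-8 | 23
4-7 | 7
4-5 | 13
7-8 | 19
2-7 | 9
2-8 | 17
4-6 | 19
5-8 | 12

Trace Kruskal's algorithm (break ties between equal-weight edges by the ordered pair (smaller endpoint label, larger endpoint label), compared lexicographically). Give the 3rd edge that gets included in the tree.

Sort edges by weight, then run Kruskal:
3-5 (6): add — endpoints in different components.
4-7 (7): add — endpoints in different components.
6-8 (7): add — endpoints in different components.
2-7 (9): add — endpoints in different components.
5-8 (12): add — endpoints in different components.
4-5 (13): add — endpoints in different components.
4-8 (14): skip — 4 and 8 already connected.
2-4 (15): skip — 2 and 4 already connected.
2-8 (17): skip — 2 and 8 already connected.
3-6 (18): skip — 3 and 6 already connected.
4-6 (19): skip — 4 and 6 already connected.
7-8 (19): skip — 7 and 8 already connected.
1-5 (20): add — endpoints in different components.
The 3rd edge added is 6-8.

6-8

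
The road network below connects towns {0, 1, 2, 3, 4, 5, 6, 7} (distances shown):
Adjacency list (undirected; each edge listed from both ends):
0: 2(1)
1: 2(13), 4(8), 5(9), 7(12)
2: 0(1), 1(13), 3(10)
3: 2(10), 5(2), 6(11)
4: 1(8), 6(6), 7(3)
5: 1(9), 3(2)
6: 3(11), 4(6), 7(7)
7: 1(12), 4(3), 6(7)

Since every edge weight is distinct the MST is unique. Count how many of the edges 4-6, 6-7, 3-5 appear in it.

Sort edges by weight, then run Kruskal:
0-2 (1): add — endpoints in different components.
3-5 (2): add — endpoints in different components.
4-7 (3): add — endpoints in different components.
4-6 (6): add — endpoints in different components.
6-7 (7): skip — 6 and 7 already connected.
1-4 (8): add — endpoints in different components.
1-5 (9): add — endpoints in different components.
2-3 (10): add — endpoints in different components.
MST edge set: {0-2, 3-5, 4-7, 4-6, 1-4, 1-5, 2-3}.
Of the listed edges, {4-6, 3-5} are in the MST → 2.

2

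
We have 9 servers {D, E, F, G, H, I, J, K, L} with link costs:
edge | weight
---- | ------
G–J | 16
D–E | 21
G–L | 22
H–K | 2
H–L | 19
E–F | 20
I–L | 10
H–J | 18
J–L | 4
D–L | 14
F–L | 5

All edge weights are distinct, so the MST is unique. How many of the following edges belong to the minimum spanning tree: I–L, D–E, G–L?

Kruskal: consider edges lightest-first.
H–K (2): add — endpoints in different components.
J–L (4): add — endpoints in different components.
F–L (5): add — endpoints in different components.
I–L (10): add — endpoints in different components.
D–L (14): add — endpoints in different components.
G–J (16): add — endpoints in different components.
H–J (18): add — endpoints in different components.
H–L (19): skip — H and L already connected.
E–F (20): add — endpoints in different components.
MST edge set: {H–K, J–L, F–L, I–L, D–L, G–J, H–J, E–F}.
Of the listed edges, {I–L} are in the MST → 1.

1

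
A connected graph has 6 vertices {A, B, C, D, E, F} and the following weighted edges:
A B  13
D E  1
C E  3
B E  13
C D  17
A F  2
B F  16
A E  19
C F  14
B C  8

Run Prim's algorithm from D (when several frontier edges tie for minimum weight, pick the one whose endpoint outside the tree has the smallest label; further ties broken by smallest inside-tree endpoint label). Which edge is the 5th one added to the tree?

Prim, starting at D.
Step 1: cheapest edge leaving the tree is D E (1); add E.
Step 2: cheapest edge leaving the tree is C E (3); add C.
Step 3: cheapest edge leaving the tree is B C (8); add B.
Step 4: cheapest edge leaving the tree is A B (13); add A.
Step 5: cheapest edge leaving the tree is A F (2); add F.
The 5th edge added is A F.

A-F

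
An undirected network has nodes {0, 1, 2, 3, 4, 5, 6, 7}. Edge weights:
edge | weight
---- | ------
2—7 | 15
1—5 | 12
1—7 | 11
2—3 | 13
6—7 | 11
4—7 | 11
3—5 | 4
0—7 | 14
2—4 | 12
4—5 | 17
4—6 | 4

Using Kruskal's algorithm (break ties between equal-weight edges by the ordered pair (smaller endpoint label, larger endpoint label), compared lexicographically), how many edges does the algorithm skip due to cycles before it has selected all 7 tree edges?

Sort edges by weight, then run Kruskal:
3—5 (4): add — endpoints in different components.
4—6 (4): add — endpoints in different components.
1—7 (11): add — endpoints in different components.
4—7 (11): add — endpoints in different components.
6—7 (11): skip — 6 and 7 already connected.
1—5 (12): add — endpoints in different components.
2—4 (12): add — endpoints in different components.
2—3 (13): skip — 2 and 3 already connected.
0—7 (14): add — endpoints in different components.
Edges rejected before the tree was complete: 2.

2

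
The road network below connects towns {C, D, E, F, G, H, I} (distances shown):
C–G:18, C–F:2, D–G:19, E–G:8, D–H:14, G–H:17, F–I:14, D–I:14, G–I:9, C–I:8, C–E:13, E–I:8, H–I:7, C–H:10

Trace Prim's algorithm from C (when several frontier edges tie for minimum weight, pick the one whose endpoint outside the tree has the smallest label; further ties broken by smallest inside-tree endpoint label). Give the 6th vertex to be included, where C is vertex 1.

G

Prim, starting at C.
Step 1: cheapest edge leaving the tree is C–F (2); add F.
Step 2: cheapest edge leaving the tree is C–I (8); add I.
Step 3: cheapest edge leaving the tree is H–I (7); add H.
Step 4: cheapest edge leaving the tree is E–I (8); add E.
Step 5: cheapest edge leaving the tree is E–G (8); add G.
Step 6: cheapest edge leaving the tree is D–H (14); add D.
Vertex order: C, F, I, H, E, G, D. The 6th vertex is G.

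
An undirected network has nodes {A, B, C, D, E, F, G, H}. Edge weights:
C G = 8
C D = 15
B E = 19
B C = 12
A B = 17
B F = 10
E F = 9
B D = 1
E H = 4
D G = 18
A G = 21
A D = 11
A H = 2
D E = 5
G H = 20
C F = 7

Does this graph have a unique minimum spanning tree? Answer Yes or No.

Sort edges by weight, then run Kruskal:
B D (1): add — endpoints in different components.
A H (2): add — endpoints in different components.
E H (4): add — endpoints in different components.
D E (5): add — endpoints in different components.
C F (7): add — endpoints in different components.
C G (8): add — endpoints in different components.
E F (9): add — endpoints in different components.
Every non-tree edge has weight strictly greater than the heaviest edge on the tree path between its endpoints, so the MST is unique.

Yes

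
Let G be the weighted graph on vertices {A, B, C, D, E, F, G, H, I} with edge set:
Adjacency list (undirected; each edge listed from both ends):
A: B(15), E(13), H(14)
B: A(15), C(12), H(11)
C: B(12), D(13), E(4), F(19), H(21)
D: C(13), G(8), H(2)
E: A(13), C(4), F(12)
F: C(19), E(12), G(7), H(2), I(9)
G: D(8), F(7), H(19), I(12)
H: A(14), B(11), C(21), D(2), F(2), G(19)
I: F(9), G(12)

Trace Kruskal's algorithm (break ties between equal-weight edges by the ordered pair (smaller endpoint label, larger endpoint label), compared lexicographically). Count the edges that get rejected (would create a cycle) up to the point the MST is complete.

3

Kruskal's algorithm — process edges by increasing weight (ties by edge label):
D-H (2): add — endpoints in different components.
F-H (2): add — endpoints in different components.
C-E (4): add — endpoints in different components.
F-G (7): add — endpoints in different components.
D-G (8): skip — D and G already connected.
F-I (9): add — endpoints in different components.
B-H (11): add — endpoints in different components.
B-C (12): add — endpoints in different components.
E-F (12): skip — E and F already connected.
G-I (12): skip — G and I already connected.
A-E (13): add — endpoints in different components.
Edges rejected before the tree was complete: 3.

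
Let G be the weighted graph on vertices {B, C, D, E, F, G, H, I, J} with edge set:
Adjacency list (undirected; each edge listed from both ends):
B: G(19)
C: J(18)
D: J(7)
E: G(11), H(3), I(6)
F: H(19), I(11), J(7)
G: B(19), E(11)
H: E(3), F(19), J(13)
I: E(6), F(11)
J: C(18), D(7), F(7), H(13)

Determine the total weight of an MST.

82

Prim's algorithm from E:
Step 1: cheapest edge leaving the tree is E-H (3); add H.
Step 2: cheapest edge leaving the tree is E-I (6); add I.
Step 3: cheapest edge leaving the tree is F-I (11); add F.
Step 4: cheapest edge leaving the tree is F-J (7); add J.
Step 5: cheapest edge leaving the tree is D-J (7); add D.
Step 6: cheapest edge leaving the tree is E-G (11); add G.
Step 7: cheapest edge leaving the tree is C-J (18); add C.
Step 8: cheapest edge leaving the tree is B-G (19); add B.
MST edges: E-H, E-I, F-I, F-J, D-J, E-G, C-J, B-G; total weight 3+6+11+7+7+11+18+19 = 82.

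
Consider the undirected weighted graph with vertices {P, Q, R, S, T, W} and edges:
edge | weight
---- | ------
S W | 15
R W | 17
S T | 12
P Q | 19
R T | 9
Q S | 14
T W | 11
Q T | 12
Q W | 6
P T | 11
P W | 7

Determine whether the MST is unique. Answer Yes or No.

Kruskal: consider edges lightest-first.
Q W (6): add. Components now {R} {P} {Q,W} {S} {T}
P W (7): add. Components now {R} {P,Q,W} {S} {T}
R T (9): add. Components now {R,T} {P,Q,W} {S}
P T (11): add. Components now {P,Q,R,T,W} {S}
T W (11): skip — T and W already connected.
Q T (12): skip — Q and T already connected.
S T (12): add. Components now {P,Q,R,S,T,W}
Non-tree edge T W has weight 11, equal to the heaviest edge on its tree cycle — swapping gives another MST of the same weight. Not unique.

No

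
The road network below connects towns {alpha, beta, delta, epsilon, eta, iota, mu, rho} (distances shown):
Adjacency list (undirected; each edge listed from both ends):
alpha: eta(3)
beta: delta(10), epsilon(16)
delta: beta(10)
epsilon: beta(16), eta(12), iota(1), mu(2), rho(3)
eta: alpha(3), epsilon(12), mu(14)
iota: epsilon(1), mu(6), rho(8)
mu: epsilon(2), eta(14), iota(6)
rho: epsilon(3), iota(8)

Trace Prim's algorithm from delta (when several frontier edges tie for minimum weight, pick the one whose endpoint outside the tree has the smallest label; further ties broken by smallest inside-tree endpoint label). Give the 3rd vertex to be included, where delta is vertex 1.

epsilon

Prim's algorithm from delta:
Step 1: cheapest edge leaving the tree is beta–delta (10); add beta.
Step 2: cheapest edge leaving the tree is beta–epsilon (16); add epsilon.
Step 3: cheapest edge leaving the tree is epsilon–iota (1); add iota.
Step 4: cheapest edge leaving the tree is epsilon–mu (2); add mu.
Step 5: cheapest edge leaving the tree is epsilon–rho (3); add rho.
Step 6: cheapest edge leaving the tree is epsilon–eta (12); add eta.
Step 7: cheapest edge leaving the tree is alpha–eta (3); add alpha.
Vertex order: delta, beta, epsilon, iota, mu, rho, eta, alpha. The 3rd vertex is epsilon.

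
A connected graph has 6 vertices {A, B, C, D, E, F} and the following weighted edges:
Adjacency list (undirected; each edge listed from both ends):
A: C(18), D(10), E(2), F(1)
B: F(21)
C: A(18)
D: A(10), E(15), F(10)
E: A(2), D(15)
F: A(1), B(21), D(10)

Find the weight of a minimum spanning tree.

52

Prim's algorithm from C:
Step 1: cheapest edge leaving the tree is A–C (18); add A.
Step 2: cheapest edge leaving the tree is A–F (1); add F.
Step 3: cheapest edge leaving the tree is A–E (2); add E.
Step 4: cheapest edge leaving the tree is A–D (10); add D.
Step 5: cheapest edge leaving the tree is B–F (21); add B.
MST edges: A–C, A–F, A–E, A–D, B–F; total weight 18+1+2+10+21 = 52.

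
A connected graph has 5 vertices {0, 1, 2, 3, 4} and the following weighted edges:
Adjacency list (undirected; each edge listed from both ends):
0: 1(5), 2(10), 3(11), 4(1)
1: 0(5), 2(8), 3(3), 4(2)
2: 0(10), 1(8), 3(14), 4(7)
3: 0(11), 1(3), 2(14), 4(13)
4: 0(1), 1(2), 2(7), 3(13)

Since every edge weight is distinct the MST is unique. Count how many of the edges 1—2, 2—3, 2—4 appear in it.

Kruskal: consider edges lightest-first.
0—4 (1): add. Components now {0,4} {1} {2} {3}
1—4 (2): add. Components now {0,1,4} {2} {3}
1—3 (3): add. Components now {0,1,3,4} {2}
0—1 (5): skip — 0 and 1 already connected.
2—4 (7): add. Components now {0,1,2,3,4}
MST edge set: {0—4, 1—4, 1—3, 2—4}.
Of the listed edges, {2—4} are in the MST → 1.

1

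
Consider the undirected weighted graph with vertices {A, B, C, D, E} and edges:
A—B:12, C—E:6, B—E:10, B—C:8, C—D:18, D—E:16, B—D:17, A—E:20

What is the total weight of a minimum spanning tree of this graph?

Kruskal: consider edges lightest-first.
C—E (6): add — endpoints in different components.
B—C (8): add — endpoints in different components.
B—E (10): skip — B and E already connected.
A—B (12): add — endpoints in different components.
D—E (16): add — endpoints in different components.
MST edges: C—E, B—C, A—B, D—E; total weight 6+8+12+16 = 42.

42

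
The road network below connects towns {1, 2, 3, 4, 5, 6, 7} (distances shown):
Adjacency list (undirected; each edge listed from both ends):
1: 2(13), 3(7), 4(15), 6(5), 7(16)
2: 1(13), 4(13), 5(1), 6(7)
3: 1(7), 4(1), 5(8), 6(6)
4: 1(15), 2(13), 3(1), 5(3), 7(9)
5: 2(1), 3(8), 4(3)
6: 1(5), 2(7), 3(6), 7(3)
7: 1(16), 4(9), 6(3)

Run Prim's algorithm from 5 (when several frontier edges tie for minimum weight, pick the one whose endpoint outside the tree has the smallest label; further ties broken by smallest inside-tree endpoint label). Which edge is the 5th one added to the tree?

6-7

Prim's algorithm from 5:
Step 1: frontier [2–5 1, 4–5 3, 3–5 8] → take 2–5 (1); add 2.
Step 2: frontier [2–6 7, 1–2 13, 2–4 13, 4–5 3, 3–5 8] → take 4–5 (3); add 4.
Step 3: frontier [2–6 7, 1–2 13, 3–4 1, 4–7 9, 1–4 15, 3–5 8] → take 3–4 (1); add 3.
Step 4: frontier [2–6 7, 1–2 13, 3–6 6, 1–3 7, 4–7 9, 1–4 15] → take 3–6 (6); add 6.
Step 5: frontier [1–2 13, 1–3 7, 4–7 9, 1–4 15, 6–7 3, 1–6 5] → take 6–7 (3); add 7.
Step 6: frontier [1–2 13, 1–3 7, 1–4 15, 1–6 5, 1–7 16] → take 1–6 (5); add 1.
The 5th edge added is 6–7.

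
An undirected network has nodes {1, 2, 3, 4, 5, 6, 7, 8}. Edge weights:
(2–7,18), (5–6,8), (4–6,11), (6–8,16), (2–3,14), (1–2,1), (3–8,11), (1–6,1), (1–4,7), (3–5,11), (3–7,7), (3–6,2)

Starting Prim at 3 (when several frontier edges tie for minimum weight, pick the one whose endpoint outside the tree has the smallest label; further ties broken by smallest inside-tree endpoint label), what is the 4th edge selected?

1-4

Prim, starting at 3.
Step 1: frontier [3–6 2, 3–7 7, 3–5 11, 3–8 11, 2–3 14] → take 3–6 (2); add 6.
Step 2: frontier [3–7 7, 3–5 11, 3–8 11, 2–3 14, 1–6 1, 5–6 8, 4–6 11, 6–8 16] → take 1–6 (1); add 1.
Step 3: frontier [1–2 1, 1–4 7, 3–7 7, 3–5 11, 3–8 11, 2–3 14, 5–6 8, 4–6 11, 6–8 16] → take 1–2 (1); add 2.
Step 4: frontier [1–4 7, 2–7 18, 3–7 7, 3–5 11, 3–8 11, 5–6 8, 4–6 11, 6–8 16] → take 1–4 (7); add 4.
Step 5: frontier [2–7 18, 3–7 7, 3–5 11, 3–8 11, 5–6 8, 6–8 16] → take 3–7 (7); add 7.
Step 6: frontier [3–5 11, 3–8 11, 5–6 8, 6–8 16] → take 5–6 (8); add 5.
Step 7: frontier [3–8 11, 6–8 16] → take 3–8 (11); add 8.
The 4th edge added is 1–4.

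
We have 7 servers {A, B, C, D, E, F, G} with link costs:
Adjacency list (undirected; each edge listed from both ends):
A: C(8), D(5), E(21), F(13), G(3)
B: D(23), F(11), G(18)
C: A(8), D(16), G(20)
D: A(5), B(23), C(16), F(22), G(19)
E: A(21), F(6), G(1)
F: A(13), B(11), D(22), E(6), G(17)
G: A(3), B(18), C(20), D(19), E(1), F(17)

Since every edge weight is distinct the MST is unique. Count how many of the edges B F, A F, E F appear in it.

2

Sort edges by weight, then run Kruskal:
E G (1): add. Components now {A} {B} {C} {D} {E,G} {F}
A G (3): add. Components now {A,E,G} {B} {C} {D} {F}
A D (5): add. Components now {A,D,E,G} {B} {C} {F}
E F (6): add. Components now {A,D,E,F,G} {B} {C}
A C (8): add. Components now {A,C,D,E,F,G} {B}
B F (11): add. Components now {A,B,C,D,E,F,G}
MST edge set: {E G, A G, A D, E F, A C, B F}.
Of the listed edges, {B F, E F} are in the MST → 2.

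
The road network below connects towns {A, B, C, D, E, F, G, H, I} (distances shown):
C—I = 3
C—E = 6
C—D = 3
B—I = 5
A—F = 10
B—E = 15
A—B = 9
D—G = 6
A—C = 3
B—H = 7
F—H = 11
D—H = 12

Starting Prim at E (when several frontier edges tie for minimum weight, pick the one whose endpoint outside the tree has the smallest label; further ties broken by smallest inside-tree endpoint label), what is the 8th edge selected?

Grow the tree from E using Prim:
Step 1: cheapest edge leaving the tree is C—E (6); add C.
Step 2: cheapest edge leaving the tree is A—C (3); add A.
Step 3: cheapest edge leaving the tree is C—D (3); add D.
Step 4: cheapest edge leaving the tree is C—I (3); add I.
Step 5: cheapest edge leaving the tree is B—I (5); add B.
Step 6: cheapest edge leaving the tree is D—G (6); add G.
Step 7: cheapest edge leaving the tree is B—H (7); add H.
Step 8: cheapest edge leaving the tree is A—F (10); add F.
The 8th edge added is A—F.

A-F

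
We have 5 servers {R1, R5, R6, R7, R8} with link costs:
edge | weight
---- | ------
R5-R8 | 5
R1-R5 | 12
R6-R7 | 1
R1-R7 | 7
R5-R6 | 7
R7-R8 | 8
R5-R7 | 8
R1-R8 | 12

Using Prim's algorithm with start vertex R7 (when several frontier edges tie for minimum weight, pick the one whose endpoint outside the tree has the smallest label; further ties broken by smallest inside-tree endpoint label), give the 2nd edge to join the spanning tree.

Grow the tree from R7 using Prim:
Step 1: frontier [R6-R7 1, R1-R7 7, R5-R7 8, R7-R8 8] → take R6-R7 (1); add R6.
Step 2: frontier [R5-R6 7, R1-R7 7, R5-R7 8, R7-R8 8] → take R1-R7 (7); add R1.
Step 3: frontier [R1-R5 12, R1-R8 12, R5-R6 7, R5-R7 8, R7-R8 8] → take R5-R6 (7); add R5.
Step 4: frontier [R1-R8 12, R5-R8 5, R7-R8 8] → take R5-R8 (5); add R8.
The 2nd edge added is R1-R7.

R1-R7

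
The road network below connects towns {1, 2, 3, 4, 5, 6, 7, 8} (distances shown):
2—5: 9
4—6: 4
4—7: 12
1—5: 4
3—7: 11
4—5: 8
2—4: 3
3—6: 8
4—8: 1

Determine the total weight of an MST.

Kruskal's algorithm — process edges by increasing weight (ties by edge label):
4—8 (1): add — endpoints in different components.
2—4 (3): add — endpoints in different components.
1—5 (4): add — endpoints in different components.
4—6 (4): add — endpoints in different components.
3—6 (8): add — endpoints in different components.
4—5 (8): add — endpoints in different components.
2—5 (9): skip — 2 and 5 already connected.
3—7 (11): add — endpoints in different components.
MST edges: 4—8, 2—4, 1—5, 4—6, 3—6, 4—5, 3—7; total weight 1+3+4+4+8+8+11 = 39.

39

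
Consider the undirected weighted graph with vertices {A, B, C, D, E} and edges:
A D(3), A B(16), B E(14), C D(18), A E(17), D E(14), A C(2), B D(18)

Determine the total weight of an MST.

Sort edges by weight, then run Kruskal:
A C (2): add. Components now {A,C} {B} {D} {E}
A D (3): add. Components now {A,C,D} {B} {E}
B E (14): add. Components now {A,C,D} {B,E}
D E (14): add. Components now {A,B,C,D,E}
MST edges: A C, A D, B E, D E; total weight 2+3+14+14 = 33.

33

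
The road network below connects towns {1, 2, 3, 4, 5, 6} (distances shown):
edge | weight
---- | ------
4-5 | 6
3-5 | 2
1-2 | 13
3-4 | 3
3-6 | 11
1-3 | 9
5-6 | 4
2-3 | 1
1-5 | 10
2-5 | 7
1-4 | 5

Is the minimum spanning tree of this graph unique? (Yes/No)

Sort edges by weight, then run Kruskal:
2-3 (1): add. Components now {1} {2,3} {4} {5} {6}
3-5 (2): add. Components now {1} {2,3,5} {4} {6}
3-4 (3): add. Components now {1} {2,3,4,5} {6}
5-6 (4): add. Components now {1} {2,3,4,5,6}
1-4 (5): add. Components now {1,2,3,4,5,6}
Every non-tree edge has weight strictly greater than the heaviest edge on the tree path between its endpoints, so the MST is unique.

Yes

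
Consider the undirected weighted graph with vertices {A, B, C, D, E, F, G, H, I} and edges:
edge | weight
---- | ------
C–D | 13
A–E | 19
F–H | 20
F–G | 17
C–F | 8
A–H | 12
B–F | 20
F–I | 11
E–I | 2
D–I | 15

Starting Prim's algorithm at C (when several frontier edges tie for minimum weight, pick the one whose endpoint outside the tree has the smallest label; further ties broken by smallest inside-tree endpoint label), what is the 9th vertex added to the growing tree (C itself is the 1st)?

B

Prim's algorithm from C:
Step 1: cheapest edge leaving the tree is C–F (8); add F.
Step 2: cheapest edge leaving the tree is F–I (11); add I.
Step 3: cheapest edge leaving the tree is E–I (2); add E.
Step 4: cheapest edge leaving the tree is C–D (13); add D.
Step 5: cheapest edge leaving the tree is F–G (17); add G.
Step 6: cheapest edge leaving the tree is A–E (19); add A.
Step 7: cheapest edge leaving the tree is A–H (12); add H.
Step 8: cheapest edge leaving the tree is B–F (20); add B.
Vertex order: C, F, I, E, D, G, A, H, B. The 9th vertex is B.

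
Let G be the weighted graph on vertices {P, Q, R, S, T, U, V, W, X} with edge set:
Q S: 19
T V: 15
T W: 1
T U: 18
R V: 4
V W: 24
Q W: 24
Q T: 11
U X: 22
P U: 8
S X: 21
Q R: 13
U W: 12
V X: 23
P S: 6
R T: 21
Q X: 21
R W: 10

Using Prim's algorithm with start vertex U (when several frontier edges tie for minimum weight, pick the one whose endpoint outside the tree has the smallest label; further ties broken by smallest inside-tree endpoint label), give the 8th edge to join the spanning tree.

Q-X

Prim, starting at U.
Step 1: cheapest edge leaving the tree is P U (8); add P.
Step 2: cheapest edge leaving the tree is P S (6); add S.
Step 3: cheapest edge leaving the tree is U W (12); add W.
Step 4: cheapest edge leaving the tree is T W (1); add T.
Step 5: cheapest edge leaving the tree is R W (10); add R.
Step 6: cheapest edge leaving the tree is R V (4); add V.
Step 7: cheapest edge leaving the tree is Q T (11); add Q.
Step 8: cheapest edge leaving the tree is Q X (21); add X.
The 8th edge added is Q X.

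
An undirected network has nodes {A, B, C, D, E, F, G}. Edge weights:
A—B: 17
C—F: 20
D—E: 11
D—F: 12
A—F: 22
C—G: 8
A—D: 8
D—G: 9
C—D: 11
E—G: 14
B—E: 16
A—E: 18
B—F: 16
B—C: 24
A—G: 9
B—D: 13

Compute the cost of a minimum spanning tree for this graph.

Sort edges by weight, then run Kruskal:
A—D (8): add — endpoints in different components.
C—G (8): add — endpoints in different components.
A—G (9): add — endpoints in different components.
D—G (9): skip — D and G already connected.
C—D (11): skip — C and D already connected.
D—E (11): add — endpoints in different components.
D—F (12): add — endpoints in different components.
B—D (13): add — endpoints in different components.
MST edges: A—D, C—G, A—G, D—E, D—F, B—D; total weight 8+8+9+11+12+13 = 61.

61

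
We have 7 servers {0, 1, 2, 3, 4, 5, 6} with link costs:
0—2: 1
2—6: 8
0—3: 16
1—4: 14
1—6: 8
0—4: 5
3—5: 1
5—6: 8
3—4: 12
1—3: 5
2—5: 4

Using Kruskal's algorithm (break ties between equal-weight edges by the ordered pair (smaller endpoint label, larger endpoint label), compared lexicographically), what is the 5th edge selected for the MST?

1-3

Sort edges by weight, then run Kruskal:
0—2 (1): add — endpoints in different components.
3—5 (1): add — endpoints in different components.
2—5 (4): add — endpoints in different components.
0—4 (5): add — endpoints in different components.
1—3 (5): add — endpoints in different components.
1—6 (8): add — endpoints in different components.
The 5th edge added is 1—3.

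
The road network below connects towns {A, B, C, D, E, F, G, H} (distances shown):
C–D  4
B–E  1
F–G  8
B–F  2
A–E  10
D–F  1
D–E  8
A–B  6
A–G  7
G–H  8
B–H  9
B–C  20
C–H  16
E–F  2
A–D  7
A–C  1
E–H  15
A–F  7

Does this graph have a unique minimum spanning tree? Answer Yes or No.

No

Kruskal's algorithm — process edges by increasing weight (ties by edge label):
A–C (1): add — endpoints in different components.
B–E (1): add — endpoints in different components.
D–F (1): add — endpoints in different components.
B–F (2): add — endpoints in different components.
E–F (2): skip — E and F already connected.
C–D (4): add — endpoints in different components.
A–B (6): skip — A and B already connected.
A–D (7): skip — A and D already connected.
A–F (7): skip — A and F already connected.
A–G (7): add — endpoints in different components.
D–E (8): skip — D and E already connected.
F–G (8): skip — F and G already connected.
G–H (8): add — endpoints in different components.
Non-tree edge E–F has weight 2, equal to the heaviest edge on its tree cycle — swapping gives another MST of the same weight. Not unique.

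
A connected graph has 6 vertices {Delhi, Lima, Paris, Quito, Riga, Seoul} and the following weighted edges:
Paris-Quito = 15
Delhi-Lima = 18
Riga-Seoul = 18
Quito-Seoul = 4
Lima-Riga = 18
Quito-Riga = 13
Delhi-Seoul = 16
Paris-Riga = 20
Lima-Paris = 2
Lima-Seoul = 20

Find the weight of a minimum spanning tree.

50

Kruskal: consider edges lightest-first.
Lima-Paris (2): add. Components now {Quito} {Riga} {Delhi} {Lima,Paris} {Seoul}
Quito-Seoul (4): add. Components now {Quito,Seoul} {Riga} {Delhi} {Lima,Paris}
Quito-Riga (13): add. Components now {Quito,Riga,Seoul} {Delhi} {Lima,Paris}
Paris-Quito (15): add. Components now {Lima,Paris,Quito,Riga,Seoul} {Delhi}
Delhi-Seoul (16): add. Components now {Delhi,Lima,Paris,Quito,Riga,Seoul}
MST edges: Lima-Paris, Quito-Seoul, Quito-Riga, Paris-Quito, Delhi-Seoul; total weight 2+4+13+15+16 = 50.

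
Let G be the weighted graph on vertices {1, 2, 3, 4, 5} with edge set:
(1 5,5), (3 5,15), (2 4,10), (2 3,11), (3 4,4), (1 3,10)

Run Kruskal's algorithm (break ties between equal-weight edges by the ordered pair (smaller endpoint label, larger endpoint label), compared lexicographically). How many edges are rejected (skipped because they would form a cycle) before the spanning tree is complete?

Kruskal's algorithm — process edges by increasing weight (ties by edge label):
3 4 (4): add. Components now {1} {2} {3,4} {5}
1 5 (5): add. Components now {1,5} {2} {3,4}
1 3 (10): add. Components now {1,3,4,5} {2}
2 4 (10): add. Components now {1,2,3,4,5}
Edges rejected before the tree was complete: 0.

0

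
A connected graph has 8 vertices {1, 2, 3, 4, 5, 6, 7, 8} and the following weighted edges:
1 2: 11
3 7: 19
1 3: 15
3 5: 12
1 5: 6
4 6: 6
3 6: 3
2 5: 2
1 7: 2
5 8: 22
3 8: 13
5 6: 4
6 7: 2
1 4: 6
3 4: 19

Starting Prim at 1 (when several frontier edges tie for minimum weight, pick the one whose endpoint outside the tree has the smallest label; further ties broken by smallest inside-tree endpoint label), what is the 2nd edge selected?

6-7

Grow the tree from 1 using Prim:
Step 1: cheapest edge leaving the tree is 1 7 (2); add 7.
Step 2: cheapest edge leaving the tree is 6 7 (2); add 6.
Step 3: cheapest edge leaving the tree is 3 6 (3); add 3.
Step 4: cheapest edge leaving the tree is 5 6 (4); add 5.
Step 5: cheapest edge leaving the tree is 2 5 (2); add 2.
Step 6: cheapest edge leaving the tree is 1 4 (6); add 4.
Step 7: cheapest edge leaving the tree is 3 8 (13); add 8.
The 2nd edge added is 6 7.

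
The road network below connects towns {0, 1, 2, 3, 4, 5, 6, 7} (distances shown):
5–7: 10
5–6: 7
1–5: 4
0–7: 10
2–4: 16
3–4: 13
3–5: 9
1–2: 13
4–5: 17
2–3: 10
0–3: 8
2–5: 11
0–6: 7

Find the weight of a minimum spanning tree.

59

Prim, starting at 1.
Step 1: cheapest edge leaving the tree is 1–5 (4); add 5.
Step 2: cheapest edge leaving the tree is 5–6 (7); add 6.
Step 3: cheapest edge leaving the tree is 0–6 (7); add 0.
Step 4: cheapest edge leaving the tree is 0–3 (8); add 3.
Step 5: cheapest edge leaving the tree is 2–3 (10); add 2.
Step 6: cheapest edge leaving the tree is 0–7 (10); add 7.
Step 7: cheapest edge leaving the tree is 3–4 (13); add 4.
MST edges: 1–5, 5–6, 0–6, 0–3, 2–3, 0–7, 3–4; total weight 4+7+7+8+10+10+13 = 59.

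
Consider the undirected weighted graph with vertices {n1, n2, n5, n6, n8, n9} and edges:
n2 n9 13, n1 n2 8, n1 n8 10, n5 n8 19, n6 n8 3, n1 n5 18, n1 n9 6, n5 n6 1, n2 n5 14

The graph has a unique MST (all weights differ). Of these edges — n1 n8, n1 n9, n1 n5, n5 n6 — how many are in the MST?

Sort edges by weight, then run Kruskal:
n5 n6 (1): add — endpoints in different components.
n6 n8 (3): add — endpoints in different components.
n1 n9 (6): add — endpoints in different components.
n1 n2 (8): add — endpoints in different components.
n1 n8 (10): add — endpoints in different components.
MST edge set: {n5 n6, n6 n8, n1 n9, n1 n2, n1 n8}.
Of the listed edges, {n1 n8, n1 n9, n5 n6} are in the MST → 3.

3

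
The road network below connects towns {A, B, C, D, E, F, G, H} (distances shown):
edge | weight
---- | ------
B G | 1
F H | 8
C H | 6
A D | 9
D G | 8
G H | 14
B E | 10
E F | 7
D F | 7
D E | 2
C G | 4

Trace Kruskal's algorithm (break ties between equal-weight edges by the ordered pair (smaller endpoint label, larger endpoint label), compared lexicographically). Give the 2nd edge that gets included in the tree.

Kruskal's algorithm — process edges by increasing weight (ties by edge label):
B G (1): add — endpoints in different components.
D E (2): add — endpoints in different components.
C G (4): add — endpoints in different components.
C H (6): add — endpoints in different components.
D F (7): add — endpoints in different components.
E F (7): skip — E and F already connected.
D G (8): add — endpoints in different components.
F H (8): skip — F and H already connected.
A D (9): add — endpoints in different components.
The 2nd edge added is D E.

D-E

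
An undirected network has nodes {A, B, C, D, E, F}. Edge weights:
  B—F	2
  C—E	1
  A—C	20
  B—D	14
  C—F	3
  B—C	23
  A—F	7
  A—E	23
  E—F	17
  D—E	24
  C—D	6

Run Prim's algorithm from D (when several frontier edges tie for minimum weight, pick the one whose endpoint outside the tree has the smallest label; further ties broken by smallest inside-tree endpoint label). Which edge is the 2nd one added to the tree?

C-E

Prim, starting at D.
Step 1: cheapest edge leaving the tree is C—D (6); add C.
Step 2: cheapest edge leaving the tree is C—E (1); add E.
Step 3: cheapest edge leaving the tree is C—F (3); add F.
Step 4: cheapest edge leaving the tree is B—F (2); add B.
Step 5: cheapest edge leaving the tree is A—F (7); add A.
The 2nd edge added is C—E.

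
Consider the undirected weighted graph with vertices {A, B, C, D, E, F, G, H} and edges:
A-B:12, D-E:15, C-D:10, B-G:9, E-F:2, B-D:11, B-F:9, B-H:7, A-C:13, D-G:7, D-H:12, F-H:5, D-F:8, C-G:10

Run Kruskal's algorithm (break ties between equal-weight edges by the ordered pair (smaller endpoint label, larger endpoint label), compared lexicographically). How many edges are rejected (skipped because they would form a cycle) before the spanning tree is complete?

Sort edges by weight, then run Kruskal:
E-F (2): add — endpoints in different components.
F-H (5): add — endpoints in different components.
B-H (7): add — endpoints in different components.
D-G (7): add — endpoints in different components.
D-F (8): add — endpoints in different components.
B-F (9): skip — B and F already connected.
B-G (9): skip — B and G already connected.
C-D (10): add — endpoints in different components.
C-G (10): skip — C and G already connected.
B-D (11): skip — B and D already connected.
A-B (12): add — endpoints in different components.
Edges rejected before the tree was complete: 4.

4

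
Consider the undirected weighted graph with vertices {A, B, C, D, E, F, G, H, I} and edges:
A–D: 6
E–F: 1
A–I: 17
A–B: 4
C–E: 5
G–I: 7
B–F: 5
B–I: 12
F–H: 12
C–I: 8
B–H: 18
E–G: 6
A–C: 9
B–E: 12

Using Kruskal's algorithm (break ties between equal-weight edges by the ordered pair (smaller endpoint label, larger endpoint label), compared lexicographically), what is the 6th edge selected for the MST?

E-G

Kruskal's algorithm — process edges by increasing weight (ties by edge label):
E–F (1): add — endpoints in different components.
A–B (4): add — endpoints in different components.
B–F (5): add — endpoints in different components.
C–E (5): add — endpoints in different components.
A–D (6): add — endpoints in different components.
E–G (6): add — endpoints in different components.
G–I (7): add — endpoints in different components.
C–I (8): skip — C and I already connected.
A–C (9): skip — A and C already connected.
B–E (12): skip — B and E already connected.
B–I (12): skip — B and I already connected.
F–H (12): add — endpoints in different components.
The 6th edge added is E–G.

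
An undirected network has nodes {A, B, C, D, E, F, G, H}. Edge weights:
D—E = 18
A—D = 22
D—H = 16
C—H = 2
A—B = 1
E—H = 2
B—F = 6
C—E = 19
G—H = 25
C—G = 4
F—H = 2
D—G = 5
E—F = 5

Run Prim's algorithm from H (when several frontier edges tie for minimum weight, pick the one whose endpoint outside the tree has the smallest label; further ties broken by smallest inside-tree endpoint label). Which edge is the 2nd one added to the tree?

E-H

Prim, starting at H.
Step 1: cheapest edge leaving the tree is C—H (2); add C.
Step 2: cheapest edge leaving the tree is E—H (2); add E.
Step 3: cheapest edge leaving the tree is F—H (2); add F.
Step 4: cheapest edge leaving the tree is C—G (4); add G.
Step 5: cheapest edge leaving the tree is D—G (5); add D.
Step 6: cheapest edge leaving the tree is B—F (6); add B.
Step 7: cheapest edge leaving the tree is A—B (1); add A.
The 2nd edge added is E—H.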